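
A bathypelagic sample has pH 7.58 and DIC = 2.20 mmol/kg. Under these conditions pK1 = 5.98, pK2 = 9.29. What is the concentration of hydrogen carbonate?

[HCO3⁻] = 2.11 mmol/kg

α₁ = 1 / (1 + [H⁺]/K1 + K2/[H⁺]) = 1 / (1 + 10^-1.60 + 10^-1.71)
   = 1 / (1 + 0.025119 + 0.019498) = 1/1.0446 = 0.9573
[HCO3⁻] = α₁ × DIC = 0.9573 × 2.20 = 2.11 mmol/kg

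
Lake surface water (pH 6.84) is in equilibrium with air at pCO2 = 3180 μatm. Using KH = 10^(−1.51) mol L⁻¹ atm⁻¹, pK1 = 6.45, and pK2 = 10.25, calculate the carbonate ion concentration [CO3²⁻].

[CO3²⁻] = 0.0938 μmol/L

[CO2*] = KH · pCO2 = 10^(−1.51) × 3180×10^-6 = 9.827×10^-5 mol/L
α₀ = 1/(1 + K1/[H⁺] + K1K2/[H⁺]²) = 1/(1 + 10^+0.39 + 10^-3.02) = 0.2894
DIC = [CO2*]/α₀ = 9.827×10^-5 / 0.2894 = 0.3396 mmol/L
[CO3²⁻] = α₂·DIC; α₂ = 0.0002764, so [CO3²⁻] = 0.0002764 × 0.3396 = 9.38×10^-5 mmol/L = 0.0938 μmol/L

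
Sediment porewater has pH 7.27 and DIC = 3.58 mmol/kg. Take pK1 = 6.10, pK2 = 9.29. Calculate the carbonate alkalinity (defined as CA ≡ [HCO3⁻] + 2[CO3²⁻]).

CA = 3.39 mmol/kg

CA = [HCO3⁻] + 2[CO3²⁻] = (α₁ + 2α₂)·DIC
At pH 7.27: [H⁺]/K1 = 10^-1.17 = 0.067608, K2/[H⁺] = 10^-2.02 = 0.0095499
α₁ = 1/(1 + 0.067608 + 0.0095499) = 1/1.0772 = 0.9284; α₂ = α₁·K2/[H⁺] = 0.008866
α₁ + 2α₂ = 0.9461
CA = 0.9461 × 3.58 = 3.39 mmol/kg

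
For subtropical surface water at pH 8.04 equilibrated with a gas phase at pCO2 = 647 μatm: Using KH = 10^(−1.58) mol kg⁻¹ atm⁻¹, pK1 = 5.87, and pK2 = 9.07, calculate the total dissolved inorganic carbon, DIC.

[CO2*] = KH · pCO2 = 10^(−1.58) × 647×10^-6 = 1.702×10^-5 mol/kg
α₀ = 1/(1 + K1/[H⁺] + K1K2/[H⁺]²) = 1/(1 + 10^+2.17 + 10^+1.14) = 0.006146
DIC = [CO2*]/α₀ = 1.702×10^-5 / 0.006146 = 2.77 mmol/kg

DIC = 2.77 mmol/kg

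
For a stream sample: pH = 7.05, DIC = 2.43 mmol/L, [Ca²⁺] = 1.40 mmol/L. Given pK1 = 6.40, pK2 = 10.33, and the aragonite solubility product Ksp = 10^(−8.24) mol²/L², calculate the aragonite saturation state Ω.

α₂ = 1 / (1 + [H⁺]/K2 + [H⁺]²/(K1K2)) = 1 / (1 + 10^+3.28 + 10^+2.63)
   = 1 / (1 + 1905.5 + 426.58) = 1/2333.0 = 0.0004286
[CO3²⁻] = α₂ × DIC = 0.0004286 × 2.43 = 0.001042 mmol/L = 1.042 μmol/L
Ksp = 10^(−8.24) = 5.754×10^-9
Ω = [Ca²⁺][CO3²⁻]/Ksp = (1.40×10^-3)(1.042×10^-6) / 5.754×10^-9 = 0.253

Ω = 0.253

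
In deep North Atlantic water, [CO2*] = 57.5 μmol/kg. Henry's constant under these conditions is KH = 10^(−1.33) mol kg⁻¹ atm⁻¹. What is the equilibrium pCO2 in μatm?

KH = 10^(−1.33) = 4.677×10^-2 mol kg⁻¹ atm⁻¹
pCO2 = [CO2*]/KH = 57.5×10^-6 / 4.677×10^-2 = 1.23×10^-3 atm = 1230 μatm

pCO2 = 1230 μatm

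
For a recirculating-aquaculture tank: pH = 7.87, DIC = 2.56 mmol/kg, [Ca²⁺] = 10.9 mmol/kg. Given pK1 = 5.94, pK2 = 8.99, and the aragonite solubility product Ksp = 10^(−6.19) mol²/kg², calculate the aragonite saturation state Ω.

α₂ = 1 / (1 + [H⁺]/K2 + [H⁺]²/(K1K2)) = 1 / (1 + 10^+1.12 + 10^-0.81)
   = 1 / (1 + 13.183 + 0.15488) = 1/14.337 = 0.06975
[CO3²⁻] = α₂ × DIC = 0.06975 × 2.56 = 0.1786 mmol/kg
Ksp = 10^(−6.19) = 6.457×10^-7
Ω = [Ca²⁺][CO3²⁻]/Ksp = (10.9×10^-3)(1.786×10^-4) / 6.457×10^-7 = 3.01

Ω = 3.01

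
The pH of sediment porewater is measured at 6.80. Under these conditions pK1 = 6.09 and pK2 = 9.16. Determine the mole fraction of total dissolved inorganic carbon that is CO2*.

α₀ = 1 / (1 + K1/[H⁺] + K1K2/[H⁺]²) = 1 / (1 + 10^+0.71 + 10^-1.65)
   = 1 / (1 + 5.1286 + 0.022387) = 1/6.1510 = 0.1626

α₀ = 0.163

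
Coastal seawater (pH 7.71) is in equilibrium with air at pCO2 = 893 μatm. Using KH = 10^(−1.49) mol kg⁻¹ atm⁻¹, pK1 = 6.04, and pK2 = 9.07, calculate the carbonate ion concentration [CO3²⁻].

[CO3²⁻] = 0.0590 mmol/kg

[CO2*] = KH · pCO2 = 10^(−1.49) × 893×10^-6 = 2.890×10^-5 mol/kg
α₀ = 1/(1 + K1/[H⁺] + K1K2/[H⁺]²) = 1/(1 + 10^+1.67 + 10^+0.31) = 0.02007
DIC = [CO2*]/α₀ = 2.890×10^-5 / 0.02007 = 1.440 mmol/kg
[CO3²⁻] = α₂·DIC; α₂ = 0.04099, so [CO3²⁻] = 0.04099 × 1.440 = 0.0590 mmol/kg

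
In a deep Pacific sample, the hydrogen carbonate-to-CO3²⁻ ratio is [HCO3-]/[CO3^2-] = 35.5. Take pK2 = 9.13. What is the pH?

pH = 7.58

From K2 = [H⁺][CO3^2-]/[HCO3-]:  pH = pK2 − log₁₀([HCO3-]/[CO3^2-])
log₁₀(35.5) = +1.550
pH = 9.13 − (+1.550) = 7.58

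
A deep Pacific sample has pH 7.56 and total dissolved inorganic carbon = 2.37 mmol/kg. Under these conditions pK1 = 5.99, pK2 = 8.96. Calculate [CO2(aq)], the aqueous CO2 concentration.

[CO2*] = 0.0598 mmol/kg

α₀ = 1 / (1 + K1/[H⁺] + K1K2/[H⁺]²) = 1 / (1 + 10^+1.57 + 10^+0.17)
   = 1 / (1 + 37.154 + 1.4791) = 1/39.633 = 0.02523
[CO2*] = α₀ × DIC = 0.02523 × 2.37 = 0.0598 mmol/kg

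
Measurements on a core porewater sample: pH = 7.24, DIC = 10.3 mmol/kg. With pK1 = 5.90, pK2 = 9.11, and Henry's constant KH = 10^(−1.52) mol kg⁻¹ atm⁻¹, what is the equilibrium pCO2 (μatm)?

pCO2 = 1.47×10^4 μatm

α₀ = 1 / (1 + K1/[H⁺] + K1K2/[H⁺]²) = 1 / (1 + 10^+1.34 + 10^-0.53)
   = 1 / (1 + 21.878 + 0.29512) = 1/23.173 = 0.04315
[CO2*] = α₀ × DIC = 0.04315 × 10.3 = 0.4445 mmol/kg
pCO2 = [CO2*]/KH = 4.445×10^-4 / 3.020×10^-2 = 1.47×10^4 μatm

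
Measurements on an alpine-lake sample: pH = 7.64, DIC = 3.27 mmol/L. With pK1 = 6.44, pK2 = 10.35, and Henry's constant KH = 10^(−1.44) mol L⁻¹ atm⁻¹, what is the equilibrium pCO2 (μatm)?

α₀ = 1 / (1 + K1/[H⁺] + K1K2/[H⁺]²) = 1 / (1 + 10^+1.20 + 10^-1.51)
   = 1 / (1 + 15.849 + 0.030903) = 1/16.880 = 0.05924
[CO2*] = α₀ × DIC = 0.05924 × 3.27 = 0.1937 mmol/L
pCO2 = [CO2*]/KH = 1.937×10^-4 / 3.631×10^-2 = 5340 μatm

pCO2 = 5340 μatm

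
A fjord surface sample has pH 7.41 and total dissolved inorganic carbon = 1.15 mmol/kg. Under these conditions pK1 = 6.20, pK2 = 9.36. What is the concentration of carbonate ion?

α₂ = 1 / (1 + [H⁺]/K2 + [H⁺]²/(K1K2)) = 1 / (1 + 10^+1.95 + 10^+0.74)
   = 1 / (1 + 89.125 + 5.4954) = 1/95.621 = 0.01046
[CO3²⁻] = α₂ × DIC = 0.01046 × 1.15 = 0.0120 mmol/kg = 12.0 μmol/kg

[CO3²⁻] = 12.0 μmol/kg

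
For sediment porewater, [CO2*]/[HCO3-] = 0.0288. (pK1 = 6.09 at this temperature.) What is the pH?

pH = 7.63

From K1 = [H⁺][HCO3-]/[CO2*]:  pH = pK1 − log₁₀([CO2*]/[HCO3-])
log₁₀(0.0288) = -1.541
pH = 6.09 − (-1.541) = 7.63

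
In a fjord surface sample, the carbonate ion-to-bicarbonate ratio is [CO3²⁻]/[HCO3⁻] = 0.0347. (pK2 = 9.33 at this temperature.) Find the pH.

From K2 = [H⁺][CO3²⁻]/[HCO3⁻]:  pH = pK2 + log₁₀([CO3²⁻]/[HCO3⁻])
log₁₀(0.0347) = -1.460
pH = 9.33 + (-1.460) = 7.87

pH = 7.87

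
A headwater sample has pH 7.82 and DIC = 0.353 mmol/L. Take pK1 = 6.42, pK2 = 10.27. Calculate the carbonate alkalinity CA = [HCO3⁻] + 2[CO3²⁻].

CA = 0.341 mmol/L

CA = [HCO3⁻] + 2[CO3²⁻] = (α₁ + 2α₂)·DIC
At pH 7.82: [H⁺]/K1 = 10^-1.40 = 0.039811, K2/[H⁺] = 10^-2.45 = 0.0035481
α₁ = 1/(1 + 0.039811 + 0.0035481) = 1/1.0434 = 0.9584; α₂ = α₁·K2/[H⁺] = 0.003401
α₁ + 2α₂ = 0.9652
CA = 0.9652 × 0.353 = 0.341 mmol/L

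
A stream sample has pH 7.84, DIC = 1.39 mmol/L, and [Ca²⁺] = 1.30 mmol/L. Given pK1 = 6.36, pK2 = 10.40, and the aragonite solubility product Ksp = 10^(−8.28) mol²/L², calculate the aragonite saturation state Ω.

α₂ = 1 / (1 + [H⁺]/K2 + [H⁺]²/(K1K2)) = 1 / (1 + 10^+2.56 + 10^+1.08)
   = 1 / (1 + 363.08 + 12.023) = 1/376.10 = 0.002659
[CO3²⁻] = α₂ × DIC = 0.002659 × 1.39 = 0.003696 mmol/L = 3.696 μmol/L
Ksp = 10^(−8.28) = 5.248×10^-9
Ω = [Ca²⁺][CO3²⁻]/Ksp = (1.30×10^-3)(3.696×10^-6) / 5.248×10^-9 = 0.915

Ω = 0.915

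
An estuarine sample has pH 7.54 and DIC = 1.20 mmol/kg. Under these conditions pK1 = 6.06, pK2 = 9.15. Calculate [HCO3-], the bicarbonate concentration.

[HCO3⁻] = 1.13 mmol/kg

α₁ = 1 / (1 + [H⁺]/K1 + K2/[H⁺]) = 1 / (1 + 10^-1.48 + 10^-1.61)
   = 1 / (1 + 0.033113 + 0.024547) = 1/1.0577 = 0.9455
[HCO3⁻] = α₁ × DIC = 0.9455 × 1.20 = 1.13 mmol/kg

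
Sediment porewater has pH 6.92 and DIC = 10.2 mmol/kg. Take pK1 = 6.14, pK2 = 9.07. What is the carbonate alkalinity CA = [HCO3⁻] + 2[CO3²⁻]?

CA = [HCO3⁻] + 2[CO3²⁻] = (α₁ + 2α₂)·DIC
At pH 6.92: [H⁺]/K1 = 10^-0.78 = 0.16596, K2/[H⁺] = 10^-2.15 = 0.0070795
α₁ = 1/(1 + 0.16596 + 0.0070795) = 1/1.1730 = 0.8525; α₂ = α₁·K2/[H⁺] = 0.006035
α₁ + 2α₂ = 0.8646
CA = 0.8646 × 10.2 = 8.82 mmol/kg

CA = 8.82 mmol/kg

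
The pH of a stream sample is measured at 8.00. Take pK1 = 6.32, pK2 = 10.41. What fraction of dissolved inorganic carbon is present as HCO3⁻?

α₁ = 1 / (1 + [H⁺]/K1 + K2/[H⁺]) = 1 / (1 + 10^-1.68 + 10^-2.41)
   = 1 / (1 + 0.020893 + 0.0038905) = 1/1.0248 = 0.9758

α₁ = 0.976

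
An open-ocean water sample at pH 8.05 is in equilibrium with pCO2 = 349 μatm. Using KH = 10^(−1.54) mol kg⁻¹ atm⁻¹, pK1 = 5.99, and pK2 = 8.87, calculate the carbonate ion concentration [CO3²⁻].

[CO3²⁻] = 0.175 mmol/kg

[CO2*] = KH · pCO2 = 10^(−1.54) × 349×10^-6 = 1.007×10^-5 mol/kg
α₀ = 1/(1 + K1/[H⁺] + K1K2/[H⁺]²) = 1/(1 + 10^+2.06 + 10^+1.24) = 0.007508
DIC = [CO2*]/α₀ = 1.007×10^-5 / 0.007508 = 1.341 mmol/kg
[CO3²⁻] = α₂·DIC; α₂ = 0.1305, so [CO3²⁻] = 0.1305 × 1.341 = 0.175 mmol/kg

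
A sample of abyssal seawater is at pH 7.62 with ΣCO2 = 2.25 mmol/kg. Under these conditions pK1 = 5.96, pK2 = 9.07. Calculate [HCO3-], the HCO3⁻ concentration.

[HCO3⁻] = 2.13 mmol/kg

α₁ = 1 / (1 + [H⁺]/K1 + K2/[H⁺]) = 1 / (1 + 10^-1.66 + 10^-1.45)
   = 1 / (1 + 0.021878 + 0.035481) = 1/1.0574 = 0.9458
[HCO3⁻] = α₁ × DIC = 0.9458 × 2.25 = 2.13 mmol/kg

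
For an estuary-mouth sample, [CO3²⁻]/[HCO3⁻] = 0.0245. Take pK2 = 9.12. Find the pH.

pH = 7.51

From K2 = [H⁺][CO3²⁻]/[HCO3⁻]:  pH = pK2 + log₁₀([CO3²⁻]/[HCO3⁻])
log₁₀(0.0245) = -1.611
pH = 9.12 + (-1.611) = 7.51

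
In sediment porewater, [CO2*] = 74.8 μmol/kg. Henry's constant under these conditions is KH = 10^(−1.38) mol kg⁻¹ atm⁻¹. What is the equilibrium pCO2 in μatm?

KH = 10^(−1.38) = 4.169×10^-2 mol kg⁻¹ atm⁻¹
pCO2 = [CO2*]/KH = 74.8×10^-6 / 4.169×10^-2 = 1.79×10^-3 atm = 1790 μatm

pCO2 = 1790 μatm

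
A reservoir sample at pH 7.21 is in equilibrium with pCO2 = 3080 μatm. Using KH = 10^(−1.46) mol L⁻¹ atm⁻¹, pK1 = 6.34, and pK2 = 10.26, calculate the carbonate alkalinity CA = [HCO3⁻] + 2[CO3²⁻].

[CO2*] = KH · pCO2 = 10^(−1.46) × 3080×10^-6 = 1.068×10^-4 mol/L
α₀ = 1/(1 + K1/[H⁺] + K1K2/[H⁺]²) = 1/(1 + 10^+0.87 + 10^-2.18) = 0.1188
DIC = [CO2*]/α₀ = 1.068×10^-4 / 0.1188 = 0.8992 mmol/L
CA = (α₁ + 2α₂)·DIC = (0.8804 + 2×0.0007847) × 0.8992 = 0.793 mmol/L

CA = 0.793 mmol/L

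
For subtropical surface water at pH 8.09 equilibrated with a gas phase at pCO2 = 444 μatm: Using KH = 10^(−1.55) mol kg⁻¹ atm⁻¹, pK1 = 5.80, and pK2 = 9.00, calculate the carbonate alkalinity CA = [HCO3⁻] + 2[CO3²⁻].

[CO2*] = KH · pCO2 = 10^(−1.55) × 444×10^-6 = 1.251×10^-5 mol/kg
α₀ = 1/(1 + K1/[H⁺] + K1K2/[H⁺]²) = 1/(1 + 10^+2.29 + 10^+1.38) = 0.004546
DIC = [CO2*]/α₀ = 1.251×10^-5 / 0.004546 = 2.753 mmol/kg
CA = (α₁ + 2α₂)·DIC = (0.8864 + 2×0.1091) × 2.753 = 3.04 mmol/kg

CA = 3.04 mmol/kg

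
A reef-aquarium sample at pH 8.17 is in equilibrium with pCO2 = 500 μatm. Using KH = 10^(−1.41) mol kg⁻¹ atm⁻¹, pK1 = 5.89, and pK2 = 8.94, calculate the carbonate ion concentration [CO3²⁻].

[CO2*] = KH · pCO2 = 10^(−1.41) × 500×10^-6 = 1.945×10^-5 mol/kg
α₀ = 1/(1 + K1/[H⁺] + K1K2/[H⁺]²) = 1/(1 + 10^+2.28 + 10^+1.51) = 0.004466
DIC = [CO2*]/α₀ = 1.945×10^-5 / 0.004466 = 4.355 mmol/kg
[CO3²⁻] = α₂·DIC; α₂ = 0.1445, so [CO3²⁻] = 0.1445 × 4.355 = 0.629 mmol/kg

[CO3²⁻] = 0.629 mmol/kg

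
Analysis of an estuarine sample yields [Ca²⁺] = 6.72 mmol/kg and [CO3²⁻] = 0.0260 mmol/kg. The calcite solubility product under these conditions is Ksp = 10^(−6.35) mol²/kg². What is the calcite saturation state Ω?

Ksp = 10^(−6.35) = 4.467×10^-7
Ω = [Ca²⁺][CO3²⁻]/Ksp = (6.72×10^-3)(0.0260×10^-3) / 4.467×10^-7 = 0.391

Ω = 0.391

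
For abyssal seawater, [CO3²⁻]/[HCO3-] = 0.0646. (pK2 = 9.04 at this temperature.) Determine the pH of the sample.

pH = 7.85

From K2 = [H⁺][CO3²⁻]/[HCO3-]:  pH = pK2 + log₁₀([CO3²⁻]/[HCO3-])
log₁₀(0.0646) = -1.190
pH = 9.04 + (-1.190) = 7.85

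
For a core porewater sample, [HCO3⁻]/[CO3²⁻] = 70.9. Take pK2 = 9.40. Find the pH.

pH = 7.55

From K2 = [H⁺][CO3²⁻]/[HCO3⁻]:  pH = pK2 − log₁₀([HCO3⁻]/[CO3²⁻])
log₁₀(70.9) = +1.851
pH = 9.40 − (+1.851) = 7.55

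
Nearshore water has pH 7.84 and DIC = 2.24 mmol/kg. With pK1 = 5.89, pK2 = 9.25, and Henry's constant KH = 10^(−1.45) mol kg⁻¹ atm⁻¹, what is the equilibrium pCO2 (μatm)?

pCO2 = 675 μatm

α₀ = 1 / (1 + K1/[H⁺] + K1K2/[H⁺]²) = 1 / (1 + 10^+1.95 + 10^+0.54)
   = 1 / (1 + 89.125 + 3.4674) = 1/93.592 = 0.01068
[CO2*] = α₀ × DIC = 0.01068 × 2.24 = 0.02393 mmol/kg
pCO2 = [CO2*]/KH = 2.393×10^-5 / 3.548×10^-2 = 675 μatm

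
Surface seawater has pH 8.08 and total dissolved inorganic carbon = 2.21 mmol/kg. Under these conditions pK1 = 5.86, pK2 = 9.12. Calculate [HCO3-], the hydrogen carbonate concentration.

α₁ = 1 / (1 + [H⁺]/K1 + K2/[H⁺]) = 1 / (1 + 10^-2.22 + 10^-1.04)
   = 1 / (1 + 0.0060256 + 0.091201) = 1/1.0972 = 0.9114
[HCO3⁻] = α₁ × DIC = 0.9114 × 2.21 = 2.01 mmol/kg

[HCO3⁻] = 2.01 mmol/kg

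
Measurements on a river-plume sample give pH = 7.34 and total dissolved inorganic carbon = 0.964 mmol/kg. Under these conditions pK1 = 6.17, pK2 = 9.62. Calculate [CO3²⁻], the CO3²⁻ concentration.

α₂ = 1 / (1 + [H⁺]/K2 + [H⁺]²/(K1K2)) = 1 / (1 + 10^+2.28 + 10^+1.11)
   = 1 / (1 + 190.55 + 12.882) = 1/204.43 = 0.004892
[CO3²⁻] = α₂ × DIC = 0.004892 × 0.964 = 0.00472 mmol/kg = 4.72 μmol/kg

[CO3²⁻] = 4.72 μmol/kg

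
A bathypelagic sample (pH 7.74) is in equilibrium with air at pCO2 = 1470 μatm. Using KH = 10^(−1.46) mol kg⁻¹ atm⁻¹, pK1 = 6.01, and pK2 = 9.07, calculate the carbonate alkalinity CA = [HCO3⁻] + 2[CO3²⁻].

[CO2*] = KH · pCO2 = 10^(−1.46) × 1470×10^-6 = 5.097×10^-5 mol/kg
α₀ = 1/(1 + K1/[H⁺] + K1K2/[H⁺]²) = 1/(1 + 10^+1.73 + 10^+0.40) = 0.01748
DIC = [CO2*]/α₀ = 5.097×10^-5 / 0.01748 = 2.916 mmol/kg
CA = (α₁ + 2α₂)·DIC = (0.9386 + 2×0.04390) × 2.916 = 2.99 mmol/kg

CA = 2.99 mmol/kg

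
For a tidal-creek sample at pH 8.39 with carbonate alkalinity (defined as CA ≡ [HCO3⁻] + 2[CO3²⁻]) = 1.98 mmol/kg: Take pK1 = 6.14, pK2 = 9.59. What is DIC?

CA = [HCO3⁻] + 2[CO3²⁻] = (α₁ + 2α₂)·DIC
At pH 8.39: [H⁺]/K1 = 10^-2.25 = 0.0056234, K2/[H⁺] = 10^-1.20 = 0.063096
α₁ = 1/(1 + 0.0056234 + 0.063096) = 1/1.0687 = 0.9357; α₂ = α₁·K2/[H⁺] = 0.05904
α₁ + 2α₂ = 1.0538
DIC = CA / (α₁ + 2α₂) = 1.98 / 1.0538 = 1.88 mmol/kg

DIC = 1.88 mmol/kg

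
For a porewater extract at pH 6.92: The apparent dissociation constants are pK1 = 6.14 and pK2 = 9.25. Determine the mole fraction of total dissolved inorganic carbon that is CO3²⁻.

α₂ = 0.00400

α₂ = 1 / (1 + [H⁺]/K2 + [H⁺]²/(K1K2)) = 1 / (1 + 10^+2.33 + 10^+1.55)
   = 1 / (1 + 213.80 + 35.481) = 1/250.28 = 0.003996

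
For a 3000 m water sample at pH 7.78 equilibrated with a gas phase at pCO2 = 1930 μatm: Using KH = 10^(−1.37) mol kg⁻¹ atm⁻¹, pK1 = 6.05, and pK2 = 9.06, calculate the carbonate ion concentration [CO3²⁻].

[CO2*] = KH · pCO2 = 10^(−1.37) × 1930×10^-6 = 8.233×10^-5 mol/kg
α₀ = 1/(1 + K1/[H⁺] + K1K2/[H⁺]²) = 1/(1 + 10^+1.73 + 10^+0.45) = 0.01738
DIC = [CO2*]/α₀ = 8.233×10^-5 / 0.01738 = 4.736 mmol/kg
[CO3²⁻] = α₂·DIC; α₂ = 0.04900, so [CO3²⁻] = 0.04900 × 4.736 = 0.232 mmol/kg

[CO3²⁻] = 0.232 mmol/kg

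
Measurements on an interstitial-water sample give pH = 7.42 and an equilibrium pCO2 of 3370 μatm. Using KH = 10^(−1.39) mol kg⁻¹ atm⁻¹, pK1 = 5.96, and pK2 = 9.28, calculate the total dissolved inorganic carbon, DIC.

DIC = 4.15 mmol/kg

[CO2*] = KH · pCO2 = 10^(−1.39) × 3370×10^-6 = 1.373×10^-4 mol/kg
α₀ = 1/(1 + K1/[H⁺] + K1K2/[H⁺]²) = 1/(1 + 10^+1.46 + 10^-0.40) = 0.03307
DIC = [CO2*]/α₀ = 1.373×10^-4 / 0.03307 = 4.15 mmol/kg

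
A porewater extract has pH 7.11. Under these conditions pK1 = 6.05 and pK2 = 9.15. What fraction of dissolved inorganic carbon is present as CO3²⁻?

α₂ = 0.00832

α₂ = 1 / (1 + [H⁺]/K2 + [H⁺]²/(K1K2)) = 1 / (1 + 10^+2.04 + 10^+0.98)
   = 1 / (1 + 109.65 + 9.5499) = 1/120.20 = 0.008320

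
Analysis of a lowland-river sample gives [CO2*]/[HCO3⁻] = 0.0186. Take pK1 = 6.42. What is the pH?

From K1 = [H⁺][HCO3⁻]/[CO2*]:  pH = pK1 − log₁₀([CO2*]/[HCO3⁻])
log₁₀(0.0186) = -1.730
pH = 6.42 − (-1.730) = 8.15

pH = 8.15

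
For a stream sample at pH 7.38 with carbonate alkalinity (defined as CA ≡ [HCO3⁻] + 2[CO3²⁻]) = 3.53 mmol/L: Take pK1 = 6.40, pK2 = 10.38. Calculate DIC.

DIC = 3.90 mmol/L

CA = [HCO3⁻] + 2[CO3²⁻] = (α₁ + 2α₂)·DIC
At pH 7.38: [H⁺]/K1 = 10^-0.98 = 0.10471, K2/[H⁺] = 10^-3.00 = 0.0010000
α₁ = 1/(1 + 0.10471 + 0.0010000) = 1/1.1057 = 0.9044; α₂ = α₁·K2/[H⁺] = 0.0009044
α₁ + 2α₂ = 0.9062
DIC = CA / (α₁ + 2α₂) = 3.53 / 0.9062 = 3.90 mmol/L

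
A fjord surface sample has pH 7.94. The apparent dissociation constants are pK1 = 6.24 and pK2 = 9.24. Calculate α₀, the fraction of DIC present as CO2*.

α₀ = 1 / (1 + K1/[H⁺] + K1K2/[H⁺]²) = 1 / (1 + 10^+1.70 + 10^+0.40)
   = 1 / (1 + 50.119 + 2.5119) = 1/53.631 = 0.01865

α₀ = 0.0186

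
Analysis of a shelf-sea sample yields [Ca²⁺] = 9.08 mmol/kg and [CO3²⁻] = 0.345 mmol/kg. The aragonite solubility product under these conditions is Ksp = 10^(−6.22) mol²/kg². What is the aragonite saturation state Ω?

Ω = 5.20

Ksp = 10^(−6.22) = 6.026×10^-7
Ω = [Ca²⁺][CO3²⁻]/Ksp = (9.08×10^-3)(0.345×10^-3) / 6.026×10^-7 = 5.20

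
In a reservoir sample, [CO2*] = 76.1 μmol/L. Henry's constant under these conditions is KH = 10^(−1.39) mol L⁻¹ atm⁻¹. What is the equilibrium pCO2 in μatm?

KH = 10^(−1.39) = 4.074×10^-2 mol L⁻¹ atm⁻¹
pCO2 = [CO2*]/KH = 76.1×10^-6 / 4.074×10^-2 = 1.87×10^-3 atm = 1870 μatm

pCO2 = 1870 μatm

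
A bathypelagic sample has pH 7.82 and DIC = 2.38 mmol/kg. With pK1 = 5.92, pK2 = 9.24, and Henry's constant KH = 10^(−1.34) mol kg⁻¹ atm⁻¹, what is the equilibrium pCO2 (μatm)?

α₀ = 1 / (1 + K1/[H⁺] + K1K2/[H⁺]²) = 1 / (1 + 10^+1.90 + 10^+0.48)
   = 1 / (1 + 79.433 + 3.0200) = 1/83.453 = 0.01198
[CO2*] = α₀ × DIC = 0.01198 × 2.38 = 0.02852 mmol/kg
pCO2 = [CO2*]/KH = 2.852×10^-5 / 4.571×10^-2 = 624 μatm

pCO2 = 624 μatm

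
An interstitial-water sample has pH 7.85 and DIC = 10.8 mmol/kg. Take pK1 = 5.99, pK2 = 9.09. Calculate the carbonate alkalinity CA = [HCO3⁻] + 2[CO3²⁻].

CA = [HCO3⁻] + 2[CO3²⁻] = (α₁ + 2α₂)·DIC
At pH 7.85: [H⁺]/K1 = 10^-1.86 = 0.013804, K2/[H⁺] = 10^-1.24 = 0.057544
α₁ = 1/(1 + 0.013804 + 0.057544) = 1/1.0713 = 0.9334; α₂ = α₁·K2/[H⁺] = 0.05371
α₁ + 2α₂ = 1.0408
CA = 1.0408 × 10.8 = 11.2 mmol/kg

CA = 11.2 mmol/kg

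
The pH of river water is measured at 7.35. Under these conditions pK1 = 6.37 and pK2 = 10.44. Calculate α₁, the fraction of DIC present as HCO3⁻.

α₁ = 1 / (1 + [H⁺]/K1 + K2/[H⁺]) = 1 / (1 + 10^-0.98 + 10^-3.09)
   = 1 / (1 + 0.10471 + 0.00081283) = 1/1.1055 = 0.9045

α₁ = 0.905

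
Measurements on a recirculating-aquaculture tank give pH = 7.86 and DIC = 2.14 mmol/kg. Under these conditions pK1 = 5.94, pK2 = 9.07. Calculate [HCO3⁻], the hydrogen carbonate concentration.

α₁ = 1 / (1 + [H⁺]/K1 + K2/[H⁺]) = 1 / (1 + 10^-1.92 + 10^-1.21)
   = 1 / (1 + 0.012023 + 0.061660) = 1/1.0737 = 0.9314
[HCO3⁻] = α₁ × DIC = 0.9314 × 2.14 = 1.99 mmol/kg

[HCO3⁻] = 1.99 mmol/kg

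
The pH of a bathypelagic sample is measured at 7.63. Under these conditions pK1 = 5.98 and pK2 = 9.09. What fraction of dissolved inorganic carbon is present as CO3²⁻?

α₂ = 0.0328

α₂ = 1 / (1 + [H⁺]/K2 + [H⁺]²/(K1K2)) = 1 / (1 + 10^+1.46 + 10^-0.19)
   = 1 / (1 + 28.840 + 0.64565) = 1/30.486 = 0.03280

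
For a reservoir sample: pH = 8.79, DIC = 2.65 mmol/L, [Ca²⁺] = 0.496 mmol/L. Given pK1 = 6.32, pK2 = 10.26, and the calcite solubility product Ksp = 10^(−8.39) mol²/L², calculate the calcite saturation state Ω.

Ω = 10.5

α₂ = 1 / (1 + [H⁺]/K2 + [H⁺]²/(K1K2)) = 1 / (1 + 10^+1.47 + 10^-1.00)
   = 1 / (1 + 29.512 + 0.10000) = 1/30.612 = 0.03267
[CO3²⁻] = α₂ × DIC = 0.03267 × 2.65 = 0.08657 mmol/L
Ksp = 10^(−8.39) = 4.074×10^-9
Ω = [Ca²⁺][CO3²⁻]/Ksp = (0.496×10^-3)(8.657×10^-5) / 4.074×10^-9 = 10.5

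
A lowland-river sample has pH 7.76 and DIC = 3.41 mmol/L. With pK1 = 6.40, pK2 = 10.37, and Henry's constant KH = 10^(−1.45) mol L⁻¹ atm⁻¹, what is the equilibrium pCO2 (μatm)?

pCO2 = 4010 μatm

α₀ = 1 / (1 + K1/[H⁺] + K1K2/[H⁺]²) = 1 / (1 + 10^+1.36 + 10^-1.25)
   = 1 / (1 + 22.909 + 0.056234) = 1/23.965 = 0.04173
[CO2*] = α₀ × DIC = 0.04173 × 3.41 = 0.1423 mmol/L
pCO2 = [CO2*]/KH = 1.423×10^-4 / 3.548×10^-2 = 4010 μatm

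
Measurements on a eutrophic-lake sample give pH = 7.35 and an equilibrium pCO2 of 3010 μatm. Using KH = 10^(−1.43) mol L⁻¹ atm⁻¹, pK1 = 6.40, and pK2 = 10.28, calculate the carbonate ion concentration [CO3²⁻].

[CO2*] = KH · pCO2 = 10^(−1.43) × 3010×10^-6 = 1.118×10^-4 mol/L
α₀ = 1/(1 + K1/[H⁺] + K1K2/[H⁺]²) = 1/(1 + 10^+0.95 + 10^-1.98) = 0.1008
DIC = [CO2*]/α₀ = 1.118×10^-4 / 0.1008 = 1.110 mmol/L
[CO3²⁻] = α₂·DIC; α₂ = 0.001055, so [CO3²⁻] = 0.001055 × 1.110 = 0.00117 mmol/L = 1.17 μmol/L

[CO3²⁻] = 1.17 μmol/L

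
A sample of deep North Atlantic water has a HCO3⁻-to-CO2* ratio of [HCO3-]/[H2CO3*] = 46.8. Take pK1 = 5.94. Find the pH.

pH = 7.61

From K1 = [H⁺][HCO3-]/[H2CO3*]:  pH = pK1 + log₁₀([HCO3-]/[H2CO3*])
log₁₀(46.8) = +1.670
pH = 5.94 + (+1.670) = 7.61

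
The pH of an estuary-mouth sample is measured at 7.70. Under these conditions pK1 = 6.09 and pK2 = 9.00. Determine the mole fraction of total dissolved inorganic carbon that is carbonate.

α₂ = 1 / (1 + [H⁺]/K2 + [H⁺]²/(K1K2)) = 1 / (1 + 10^+1.30 + 10^-0.31)
   = 1 / (1 + 19.953 + 0.48978) = 1/21.442 = 0.04664

α₂ = 0.0466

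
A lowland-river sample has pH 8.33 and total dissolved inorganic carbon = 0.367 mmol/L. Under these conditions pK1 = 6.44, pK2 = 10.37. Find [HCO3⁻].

α₁ = 1 / (1 + [H⁺]/K1 + K2/[H⁺]) = 1 / (1 + 10^-1.89 + 10^-2.04)
   = 1 / (1 + 0.012882 + 0.0091201) = 1/1.0220 = 0.9785
[HCO3⁻] = α₁ × DIC = 0.9785 × 0.367 = 0.359 mmol/L

[HCO3⁻] = 0.359 mmol/L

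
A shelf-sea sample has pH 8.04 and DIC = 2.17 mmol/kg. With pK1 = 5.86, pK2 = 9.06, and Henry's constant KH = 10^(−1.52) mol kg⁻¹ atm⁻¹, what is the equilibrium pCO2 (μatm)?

α₀ = 1 / (1 + K1/[H⁺] + K1K2/[H⁺]²) = 1 / (1 + 10^+2.18 + 10^+1.16)
   = 1 / (1 + 151.36 + 14.454) = 1/166.81 = 0.005995
[CO2*] = α₀ × DIC = 0.005995 × 2.17 = 0.01301 mmol/kg = 13.01 μmol/kg
pCO2 = [CO2*]/KH = 1.301×10^-5 / 3.020×10^-2 = 431 μatm

pCO2 = 431 μatm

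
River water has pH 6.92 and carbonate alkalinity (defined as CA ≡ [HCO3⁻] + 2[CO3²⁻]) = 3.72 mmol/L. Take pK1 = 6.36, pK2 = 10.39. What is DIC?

DIC = 4.74 mmol/L

CA = [HCO3⁻] + 2[CO3²⁻] = (α₁ + 2α₂)·DIC
At pH 6.92: [H⁺]/K1 = 10^-0.56 = 0.27542, K2/[H⁺] = 10^-3.47 = 0.00033884
α₁ = 1/(1 + 0.27542 + 0.00033884) = 1/1.2758 = 0.7838; α₂ = α₁·K2/[H⁺] = 0.0002656
α₁ + 2α₂ = 0.7844
DIC = CA / (α₁ + 2α₂) = 3.72 / 0.7844 = 4.74 mmol/L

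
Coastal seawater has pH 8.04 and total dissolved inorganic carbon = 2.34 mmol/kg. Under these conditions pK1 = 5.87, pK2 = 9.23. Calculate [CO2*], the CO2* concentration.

α₀ = 1 / (1 + K1/[H⁺] + K1K2/[H⁺]²) = 1 / (1 + 10^+2.17 + 10^+0.98)
   = 1 / (1 + 147.91 + 9.5499) = 1/158.46 = 0.006311
[CO2*] = α₀ × DIC = 0.006311 × 2.34 = 0.0148 mmol/kg = 14.8 μmol/kg

[CO2*] = 14.8 μmol/kg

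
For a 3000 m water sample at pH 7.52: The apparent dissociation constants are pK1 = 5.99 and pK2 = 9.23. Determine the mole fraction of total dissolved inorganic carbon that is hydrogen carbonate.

α₁ = 0.953

α₁ = 1 / (1 + [H⁺]/K1 + K2/[H⁺]) = 1 / (1 + 10^-1.53 + 10^-1.71)
   = 1 / (1 + 0.029512 + 0.019498) = 1/1.0490 = 0.9533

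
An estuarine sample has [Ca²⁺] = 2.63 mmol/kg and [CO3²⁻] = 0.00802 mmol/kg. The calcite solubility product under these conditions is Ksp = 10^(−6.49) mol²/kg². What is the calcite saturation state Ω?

Ksp = 10^(−6.49) = 3.236×10^-7
Ω = [Ca²⁺][CO3²⁻]/Ksp = (2.63×10^-3)(0.00802×10^-3) / 3.236×10^-7 = 0.0652

Ω = 0.0652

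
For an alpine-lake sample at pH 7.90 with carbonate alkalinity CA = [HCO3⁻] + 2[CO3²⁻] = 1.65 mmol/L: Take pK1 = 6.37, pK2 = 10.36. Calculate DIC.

DIC = 1.69 mmol/L

CA = [HCO3⁻] + 2[CO3²⁻] = (α₁ + 2α₂)·DIC
At pH 7.90: [H⁺]/K1 = 10^-1.53 = 0.029512, K2/[H⁺] = 10^-2.46 = 0.0034674
α₁ = 1/(1 + 0.029512 + 0.0034674) = 1/1.0330 = 0.9681; α₂ = α₁·K2/[H⁺] = 0.003357
α₁ + 2α₂ = 0.9748
DIC = CA / (α₁ + 2α₂) = 1.65 / 0.9748 = 1.69 mmol/L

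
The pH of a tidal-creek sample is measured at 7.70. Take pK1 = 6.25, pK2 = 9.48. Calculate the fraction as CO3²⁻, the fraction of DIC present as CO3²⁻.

α₂ = 0.0158

α₂ = 1 / (1 + [H⁺]/K2 + [H⁺]²/(K1K2)) = 1 / (1 + 10^+1.78 + 10^+0.33)
   = 1 / (1 + 60.256 + 2.1380) = 1/63.394 = 0.01577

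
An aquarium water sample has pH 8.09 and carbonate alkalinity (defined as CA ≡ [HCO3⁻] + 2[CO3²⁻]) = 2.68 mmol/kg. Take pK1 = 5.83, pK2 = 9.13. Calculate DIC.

DIC = 2.49 mmol/kg

CA = [HCO3⁻] + 2[CO3²⁻] = (α₁ + 2α₂)·DIC
At pH 8.09: [H⁺]/K1 = 10^-2.26 = 0.0054954, K2/[H⁺] = 10^-1.04 = 0.091201
α₁ = 1/(1 + 0.0054954 + 0.091201) = 1/1.0967 = 0.9118; α₂ = α₁·K2/[H⁺] = 0.08316
α₁ + 2α₂ = 1.0781
DIC = CA / (α₁ + 2α₂) = 2.68 / 1.0781 = 2.49 mmol/kg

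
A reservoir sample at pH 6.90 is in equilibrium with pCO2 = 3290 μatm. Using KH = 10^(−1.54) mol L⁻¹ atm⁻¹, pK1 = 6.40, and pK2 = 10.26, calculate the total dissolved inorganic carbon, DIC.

DIC = 0.395 mmol/L

[CO2*] = KH · pCO2 = 10^(−1.54) × 3290×10^-6 = 9.488×10^-5 mol/L
α₀ = 1/(1 + K1/[H⁺] + K1K2/[H⁺]²) = 1/(1 + 10^+0.50 + 10^-2.86) = 0.2402
DIC = [CO2*]/α₀ = 9.488×10^-5 / 0.2402 = 0.395 mmol/L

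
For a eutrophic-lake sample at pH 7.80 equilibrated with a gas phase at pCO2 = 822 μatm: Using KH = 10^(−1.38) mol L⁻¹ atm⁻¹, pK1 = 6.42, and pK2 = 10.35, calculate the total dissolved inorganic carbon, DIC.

DIC = 0.859 mmol/L

[CO2*] = KH · pCO2 = 10^(−1.38) × 822×10^-6 = 3.427×10^-5 mol/L
α₀ = 1/(1 + K1/[H⁺] + K1K2/[H⁺]²) = 1/(1 + 10^+1.38 + 10^-1.17) = 0.03991
DIC = [CO2*]/α₀ = 3.427×10^-5 / 0.03991 = 0.859 mmol/L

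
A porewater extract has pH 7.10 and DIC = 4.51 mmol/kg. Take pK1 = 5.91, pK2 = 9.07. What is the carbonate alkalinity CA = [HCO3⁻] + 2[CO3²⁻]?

CA = [HCO3⁻] + 2[CO3²⁻] = (α₁ + 2α₂)·DIC
At pH 7.10: [H⁺]/K1 = 10^-1.19 = 0.064565, K2/[H⁺] = 10^-1.97 = 0.010715
α₁ = 1/(1 + 0.064565 + 0.010715) = 1/1.0753 = 0.9300; α₂ = α₁·K2/[H⁺] = 0.009965
α₁ + 2α₂ = 0.9499
CA = 0.9499 × 4.51 = 4.28 mmol/kg

CA = 4.28 mmol/kg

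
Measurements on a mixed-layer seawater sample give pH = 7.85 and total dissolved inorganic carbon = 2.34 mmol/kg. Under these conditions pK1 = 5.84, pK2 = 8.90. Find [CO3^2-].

α₂ = 1 / (1 + [H⁺]/K2 + [H⁺]²/(K1K2)) = 1 / (1 + 10^+1.05 + 10^-0.96)
   = 1 / (1 + 11.220 + 0.10965) = 1/12.330 = 0.08110
[CO3²⁻] = α₂ × DIC = 0.08110 × 2.34 = 0.190 mmol/kg

[CO3²⁻] = 0.190 mmol/kg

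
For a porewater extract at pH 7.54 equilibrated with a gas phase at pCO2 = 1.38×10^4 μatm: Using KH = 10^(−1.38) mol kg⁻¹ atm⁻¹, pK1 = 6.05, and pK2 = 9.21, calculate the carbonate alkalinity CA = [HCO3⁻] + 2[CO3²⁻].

CA = 18.5 mmol/kg

[CO2*] = KH · pCO2 = 10^(−1.38) × 1.38×10^4×10^-6 = 5.753×10^-4 mol/kg
α₀ = 1/(1 + K1/[H⁺] + K1K2/[H⁺]²) = 1/(1 + 10^+1.49 + 10^-0.18) = 0.03071
DIC = [CO2*]/α₀ = 5.753×10^-4 / 0.03071 = 18.73 mmol/kg
CA = (α₁ + 2α₂)·DIC = (0.9490 + 2×0.02029) × 18.73 = 18.5 mmol/kg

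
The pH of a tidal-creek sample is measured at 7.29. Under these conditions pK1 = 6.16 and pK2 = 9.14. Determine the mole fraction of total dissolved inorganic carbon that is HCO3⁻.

α₁ = 1 / (1 + [H⁺]/K1 + K2/[H⁺]) = 1 / (1 + 10^-1.13 + 10^-1.85)
   = 1 / (1 + 0.074131 + 0.014125) = 1/1.0883 = 0.9189

α₁ = 0.919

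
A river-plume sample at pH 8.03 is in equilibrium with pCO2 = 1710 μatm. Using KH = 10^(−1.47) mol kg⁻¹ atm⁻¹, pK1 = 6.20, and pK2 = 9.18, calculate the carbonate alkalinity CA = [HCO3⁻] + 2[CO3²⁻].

CA = 4.47 mmol/kg

[CO2*] = KH · pCO2 = 10^(−1.47) × 1710×10^-6 = 5.794×10^-5 mol/kg
α₀ = 1/(1 + K1/[H⁺] + K1K2/[H⁺]²) = 1/(1 + 10^+1.83 + 10^+0.68) = 0.01362
DIC = [CO2*]/α₀ = 5.794×10^-5 / 0.01362 = 4.253 mmol/kg
CA = (α₁ + 2α₂)·DIC = (0.9212 + 2×0.06521) × 4.253 = 4.47 mmol/kg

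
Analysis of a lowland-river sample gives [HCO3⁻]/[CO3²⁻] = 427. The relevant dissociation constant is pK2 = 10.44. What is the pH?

pH = 7.81

From K2 = [H⁺][CO3²⁻]/[HCO3⁻]:  pH = pK2 − log₁₀([HCO3⁻]/[CO3²⁻])
log₁₀(427) = +2.630
pH = 10.44 − (+2.630) = 7.81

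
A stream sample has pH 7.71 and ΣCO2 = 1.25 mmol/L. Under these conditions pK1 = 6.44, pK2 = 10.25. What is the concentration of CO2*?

[CO2*] = 0.0635 mmol/L

α₀ = 1 / (1 + K1/[H⁺] + K1K2/[H⁺]²) = 1 / (1 + 10^+1.27 + 10^-1.27)
   = 1 / (1 + 18.621 + 0.053703) = 1/19.675 = 0.05083
[CO2*] = α₀ × DIC = 0.05083 × 1.25 = 0.0635 mmol/L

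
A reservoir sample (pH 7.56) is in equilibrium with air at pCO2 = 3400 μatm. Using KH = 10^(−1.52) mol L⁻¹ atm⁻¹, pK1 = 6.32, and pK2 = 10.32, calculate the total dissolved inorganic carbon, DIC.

[CO2*] = KH · pCO2 = 10^(−1.52) × 3400×10^-6 = 1.027×10^-4 mol/L
α₀ = 1/(1 + K1/[H⁺] + K1K2/[H⁺]²) = 1/(1 + 10^+1.24 + 10^-1.52) = 0.05432
DIC = [CO2*]/α₀ = 1.027×10^-4 / 0.05432 = 1.89 mmol/L

DIC = 1.89 mmol/L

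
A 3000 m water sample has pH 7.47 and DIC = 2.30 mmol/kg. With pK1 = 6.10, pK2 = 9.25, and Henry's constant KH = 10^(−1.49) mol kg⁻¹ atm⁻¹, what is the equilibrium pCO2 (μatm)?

α₀ = 1 / (1 + K1/[H⁺] + K1K2/[H⁺]²) = 1 / (1 + 10^+1.37 + 10^-0.41)
   = 1 / (1 + 23.442 + 0.38905) = 1/24.831 = 0.04027
[CO2*] = α₀ × DIC = 0.04027 × 2.30 = 0.09262 mmol/kg
pCO2 = [CO2*]/KH = 9.262×10^-5 / 3.236×10^-2 = 2860 μatm

pCO2 = 2860 μatm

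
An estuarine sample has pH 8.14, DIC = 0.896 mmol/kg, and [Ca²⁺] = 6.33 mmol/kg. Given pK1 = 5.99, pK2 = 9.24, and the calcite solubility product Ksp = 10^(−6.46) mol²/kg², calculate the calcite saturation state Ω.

Ω = 1.20

α₂ = 1 / (1 + [H⁺]/K2 + [H⁺]²/(K1K2)) = 1 / (1 + 10^+1.10 + 10^-1.05)
   = 1 / (1 + 12.589 + 0.089125) = 1/13.678 = 0.07311
[CO3²⁻] = α₂ × DIC = 0.07311 × 0.896 = 0.06550 mmol/kg
Ksp = 10^(−6.46) = 3.467×10^-7
Ω = [Ca²⁺][CO3²⁻]/Ksp = (6.33×10^-3)(6.550×10^-5) / 3.467×10^-7 = 1.20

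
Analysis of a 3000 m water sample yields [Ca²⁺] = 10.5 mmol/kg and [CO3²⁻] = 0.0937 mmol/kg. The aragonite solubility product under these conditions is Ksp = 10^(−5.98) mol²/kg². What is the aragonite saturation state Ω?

Ksp = 10^(−5.98) = 1.047×10^-6
Ω = [Ca²⁺][CO3²⁻]/Ksp = (10.5×10^-3)(0.0937×10^-3) / 1.047×10^-6 = 0.940

Ω = 0.940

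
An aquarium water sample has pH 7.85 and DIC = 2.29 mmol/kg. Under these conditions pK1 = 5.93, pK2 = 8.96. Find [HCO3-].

α₁ = 1 / (1 + [H⁺]/K1 + K2/[H⁺]) = 1 / (1 + 10^-1.92 + 10^-1.11)
   = 1 / (1 + 0.012023 + 0.077625) = 1/1.0896 = 0.9177
[HCO3⁻] = α₁ × DIC = 0.9177 × 2.29 = 2.10 mmol/kg

[HCO3⁻] = 2.10 mmol/kg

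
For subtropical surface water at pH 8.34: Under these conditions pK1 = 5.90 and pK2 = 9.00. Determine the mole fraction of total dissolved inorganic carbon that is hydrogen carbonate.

α₁ = 1 / (1 + [H⁺]/K1 + K2/[H⁺]) = 1 / (1 + 10^-2.44 + 10^-0.66)
   = 1 / (1 + 0.0036308 + 0.21878) = 1/1.2224 = 0.8181

α₁ = 0.818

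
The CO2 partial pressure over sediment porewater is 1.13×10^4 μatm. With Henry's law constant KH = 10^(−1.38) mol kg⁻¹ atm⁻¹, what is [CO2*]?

KH = 10^(−1.38) = 4.169×10^-2 mol kg⁻¹ atm⁻¹
[CO2*] = KH · pCO2 = 4.169×10^-2 × 1.13×10^4×10^-6 atm = 4.71×10^-4 mol/kg

[CO2*] = 471 μmol/kg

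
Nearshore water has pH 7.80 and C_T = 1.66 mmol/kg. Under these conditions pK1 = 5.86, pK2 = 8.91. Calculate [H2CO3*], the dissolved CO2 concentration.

α₀ = 1 / (1 + K1/[H⁺] + K1K2/[H⁺]²) = 1 / (1 + 10^+1.94 + 10^+0.83)
   = 1 / (1 + 87.096 + 6.7608) = 1/94.857 = 0.01054
[CO2*] = α₀ × DIC = 0.01054 × 1.66 = 0.0175 mmol/kg = 17.5 μmol/kg

[CO2*] = 17.5 μmol/kg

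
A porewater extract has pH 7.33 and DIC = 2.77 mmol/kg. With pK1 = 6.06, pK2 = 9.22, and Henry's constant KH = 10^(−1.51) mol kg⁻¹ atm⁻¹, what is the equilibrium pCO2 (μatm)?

pCO2 = 4510 μatm

α₀ = 1 / (1 + K1/[H⁺] + K1K2/[H⁺]²) = 1 / (1 + 10^+1.27 + 10^-0.62)
   = 1 / (1 + 18.621 + 0.23988) = 1/19.861 = 0.05035
[CO2*] = α₀ × DIC = 0.05035 × 2.77 = 0.1395 mmol/kg
pCO2 = [CO2*]/KH = 1.395×10^-4 / 3.090×10^-2 = 4510 μatm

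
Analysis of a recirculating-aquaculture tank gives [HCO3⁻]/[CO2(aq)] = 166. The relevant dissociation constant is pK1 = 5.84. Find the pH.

pH = 8.06

From K1 = [H⁺][HCO3⁻]/[CO2(aq)]:  pH = pK1 + log₁₀([HCO3⁻]/[CO2(aq)])
log₁₀(166) = +2.220
pH = 5.84 + (+2.220) = 8.06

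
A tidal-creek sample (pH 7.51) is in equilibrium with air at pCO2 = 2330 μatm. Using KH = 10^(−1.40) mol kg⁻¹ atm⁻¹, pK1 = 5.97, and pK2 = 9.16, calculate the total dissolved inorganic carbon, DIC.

[CO2*] = KH · pCO2 = 10^(−1.40) × 2330×10^-6 = 9.276×10^-5 mol/kg
α₀ = 1/(1 + K1/[H⁺] + K1K2/[H⁺]²) = 1/(1 + 10^+1.54 + 10^-0.11) = 0.02743
DIC = [CO2*]/α₀ = 9.276×10^-5 / 0.02743 = 3.38 mmol/kg

DIC = 3.38 mmol/kg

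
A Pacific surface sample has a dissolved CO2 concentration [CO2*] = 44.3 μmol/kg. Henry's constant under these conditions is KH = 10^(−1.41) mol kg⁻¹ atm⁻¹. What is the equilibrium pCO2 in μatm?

KH = 10^(−1.41) = 3.890×10^-2 mol kg⁻¹ atm⁻¹
pCO2 = [CO2*]/KH = 44.3×10^-6 / 3.890×10^-2 = 1.14×10^-3 atm = 1140 μatm

pCO2 = 1140 μatm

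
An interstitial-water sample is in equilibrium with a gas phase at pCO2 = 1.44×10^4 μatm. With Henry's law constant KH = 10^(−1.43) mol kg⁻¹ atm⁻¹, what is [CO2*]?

KH = 10^(−1.43) = 3.715×10^-2 mol kg⁻¹ atm⁻¹
[CO2*] = KH · pCO2 = 3.715×10^-2 × 1.44×10^4×10^-6 atm = 5.35×10^-4 mol/kg

[CO2*] = 535 μmol/kg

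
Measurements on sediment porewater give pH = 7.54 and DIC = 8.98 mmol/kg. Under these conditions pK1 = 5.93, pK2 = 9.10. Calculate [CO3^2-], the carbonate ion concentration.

[CO3²⁻] = 0.235 mmol/kg

α₂ = 1 / (1 + [H⁺]/K2 + [H⁺]²/(K1K2)) = 1 / (1 + 10^+1.56 + 10^-0.05)
   = 1 / (1 + 36.308 + 0.89125) = 1/38.199 = 0.02618
[CO3²⁻] = α₂ × DIC = 0.02618 × 8.98 = 0.235 mmol/kg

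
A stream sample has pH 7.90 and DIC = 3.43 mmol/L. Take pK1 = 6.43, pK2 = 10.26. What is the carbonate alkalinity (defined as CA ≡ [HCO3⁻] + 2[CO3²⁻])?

CA = [HCO3⁻] + 2[CO3²⁻] = (α₁ + 2α₂)·DIC
At pH 7.90: [H⁺]/K1 = 10^-1.47 = 0.033884, K2/[H⁺] = 10^-2.36 = 0.0043652
α₁ = 1/(1 + 0.033884 + 0.0043652) = 1/1.0382 = 0.9632; α₂ = α₁·K2/[H⁺] = 0.004204
α₁ + 2α₂ = 0.9716
CA = 0.9716 × 3.43 = 3.33 mmol/L

CA = 3.33 mmol/L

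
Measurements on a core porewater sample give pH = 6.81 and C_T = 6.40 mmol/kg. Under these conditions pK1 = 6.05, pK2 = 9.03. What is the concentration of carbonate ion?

[CO3²⁻] = 0.0327 mmol/kg

α₂ = 1 / (1 + [H⁺]/K2 + [H⁺]²/(K1K2)) = 1 / (1 + 10^+2.22 + 10^+1.46)
   = 1 / (1 + 165.96 + 28.840) = 1/195.80 = 0.005107
[CO3²⁻] = α₂ × DIC = 0.005107 × 6.40 = 0.0327 mmol/kg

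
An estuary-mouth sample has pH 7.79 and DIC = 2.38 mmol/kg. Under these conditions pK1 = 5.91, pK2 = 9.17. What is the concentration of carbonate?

[CO3²⁻] = 0.0941 mmol/kg

α₂ = 1 / (1 + [H⁺]/K2 + [H⁺]²/(K1K2)) = 1 / (1 + 10^+1.38 + 10^-0.50)
   = 1 / (1 + 23.988 + 0.31623) = 1/25.305 = 0.03952
[CO3²⁻] = α₂ × DIC = 0.03952 × 2.38 = 0.0941 mmol/kg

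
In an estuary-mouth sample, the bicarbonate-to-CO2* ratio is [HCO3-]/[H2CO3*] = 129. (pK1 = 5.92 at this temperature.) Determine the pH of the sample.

pH = 8.03

From K1 = [H⁺][HCO3-]/[H2CO3*]:  pH = pK1 + log₁₀([HCO3-]/[H2CO3*])
log₁₀(129) = +2.111
pH = 5.92 + (+2.111) = 8.03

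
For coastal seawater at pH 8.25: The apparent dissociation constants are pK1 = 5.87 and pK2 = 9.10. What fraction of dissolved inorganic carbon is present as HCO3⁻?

α₁ = 1 / (1 + [H⁺]/K1 + K2/[H⁺]) = 1 / (1 + 10^-2.38 + 10^-0.85)
   = 1 / (1 + 0.0041687 + 0.14125) = 1/1.1454 = 0.8730

α₁ = 0.873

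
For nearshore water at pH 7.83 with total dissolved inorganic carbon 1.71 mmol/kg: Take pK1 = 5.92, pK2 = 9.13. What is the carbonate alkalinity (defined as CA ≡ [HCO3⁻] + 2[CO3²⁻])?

CA = 1.77 mmol/kg

CA = [HCO3⁻] + 2[CO3²⁻] = (α₁ + 2α₂)·DIC
At pH 7.83: [H⁺]/K1 = 10^-1.91 = 0.012303, K2/[H⁺] = 10^-1.30 = 0.050119
α₁ = 1/(1 + 0.012303 + 0.050119) = 1/1.0624 = 0.9412; α₂ = α₁·K2/[H⁺] = 0.04717
α₁ + 2α₂ = 1.0356
CA = 1.0356 × 1.71 = 1.77 mmol/kg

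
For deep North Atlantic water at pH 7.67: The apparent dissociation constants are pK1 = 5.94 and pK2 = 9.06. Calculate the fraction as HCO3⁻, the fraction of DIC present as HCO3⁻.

α₁ = 1 / (1 + [H⁺]/K1 + K2/[H⁺]) = 1 / (1 + 10^-1.73 + 10^-1.39)
   = 1 / (1 + 0.018621 + 0.040738) = 1/1.0594 = 0.9440

α₁ = 0.944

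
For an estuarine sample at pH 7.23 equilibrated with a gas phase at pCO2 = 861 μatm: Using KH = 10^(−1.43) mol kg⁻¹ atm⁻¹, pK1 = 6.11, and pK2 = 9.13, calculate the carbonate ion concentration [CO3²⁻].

[CO3²⁻] = 5.31 μmol/kg

[CO2*] = KH · pCO2 = 10^(−1.43) × 861×10^-6 = 3.199×10^-5 mol/kg
α₀ = 1/(1 + K1/[H⁺] + K1K2/[H⁺]²) = 1/(1 + 10^+1.12 + 10^-0.78) = 0.06969
DIC = [CO2*]/α₀ = 3.199×10^-5 / 0.06969 = 0.4590 mmol/kg
[CO3²⁻] = α₂·DIC; α₂ = 0.01157, so [CO3²⁻] = 0.01157 × 0.4590 = 0.00531 mmol/kg = 5.31 μmol/kg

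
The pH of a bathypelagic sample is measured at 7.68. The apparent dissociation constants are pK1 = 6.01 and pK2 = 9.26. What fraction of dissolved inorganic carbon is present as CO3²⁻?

α₂ = 1 / (1 + [H⁺]/K2 + [H⁺]²/(K1K2)) = 1 / (1 + 10^+1.58 + 10^-0.09)
   = 1 / (1 + 38.019 + 0.81283) = 1/39.832 = 0.02511

α₂ = 0.0251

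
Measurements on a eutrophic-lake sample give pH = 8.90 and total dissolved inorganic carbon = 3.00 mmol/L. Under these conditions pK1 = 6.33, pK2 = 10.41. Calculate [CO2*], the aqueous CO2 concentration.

[CO2*] = 7.81 μmol/L

α₀ = 1 / (1 + K1/[H⁺] + K1K2/[H⁺]²) = 1 / (1 + 10^+2.57 + 10^+1.06)
   = 1 / (1 + 371.54 + 11.482) = 1/384.02 = 0.002604
[CO2*] = α₀ × DIC = 0.002604 × 3.00 = 0.00781 mmol/L = 7.81 μmol/L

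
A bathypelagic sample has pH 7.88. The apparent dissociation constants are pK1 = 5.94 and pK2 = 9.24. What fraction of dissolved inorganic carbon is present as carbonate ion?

α₂ = 1 / (1 + [H⁺]/K2 + [H⁺]²/(K1K2)) = 1 / (1 + 10^+1.36 + 10^-0.58)
   = 1 / (1 + 22.909 + 0.26303) = 1/24.172 = 0.04137

α₂ = 0.0414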